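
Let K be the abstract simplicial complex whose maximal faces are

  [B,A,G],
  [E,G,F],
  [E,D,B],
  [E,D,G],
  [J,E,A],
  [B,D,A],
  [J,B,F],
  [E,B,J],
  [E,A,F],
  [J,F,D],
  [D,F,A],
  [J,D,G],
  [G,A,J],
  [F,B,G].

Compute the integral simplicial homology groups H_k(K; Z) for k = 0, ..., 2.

H_0 ≅ Z,  H_1 ≅ Z^2,  H_2 ≅ Z.

We work with the vertex ordering A < B < D < E < F < G < J. The simplices of K, each written with vertices in increasing order, are:

  0-simplices (7): A, B, D, E, F, G, J
  1-simplices (21): AB, AD, AE, AF, AG, AJ, BD, BE, BF, BG, BJ, DE, DF, DG, DJ, EF, EG, EJ, FG, FJ, GJ
  2-simplices (14): ABD, ABG, ADF, AEF, AEJ, AGJ, BDE, BEJ, BFG, BFJ, DEG, DFJ, DGJ, EFG

Hence C_0 ≅ Z^7, C_1 ≅ Z^21, C_2 ≅ Z^14.

∂_1: C_1 → C_0 maps an edge to its endpoints' difference, ∂[p,q] = q − p. For instance
  ∂DF = F − D.
The 7×21 boundary matrix has rank 6 and Smith normal form diag(1,1,1,1,1,1).

∂_2: C_2 → C_1 sends each 2-simplex [p,q,r] to [q,r] − [p,r] + [p,q]. For instance
  ∂DEG = EG − DG + DE,
  ∂ABG = BG − AG + AB.
The resulting 21×14 matrix has rank 13, and its Smith normal form has invariant factors (1,1,1,1,1,1,1,1,1,1,1,1,1).

Reading off H_k = ker ∂_k / im ∂_{k+1}:

  H_0: rank C_0 − rank ∂_1 = 7 − 6 = 1, and the invariant factors of ∂_1 are all 1, so H_0 ≅ Z.
  H_1: rank ker ∂_1 − rank ∂_2 = (21 − 6) − 13 = 2, and the invariant factors of ∂_2 are all 1, so H_1 ≅ Z^2.
  H_2: rank ker ∂_2 − rank ∂_3 = (14 − 13) − 0 = 1, and there is no ∂_3, so H_2 ≅ Z.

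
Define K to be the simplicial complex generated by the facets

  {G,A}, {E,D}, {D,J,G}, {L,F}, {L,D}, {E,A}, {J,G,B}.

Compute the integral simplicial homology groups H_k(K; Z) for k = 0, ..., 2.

H_0 ≅ Z,  H_1 ≅ Z,  H_2 = 0.

Order the vertices as A < B < D < E < F < G < J < L. Listing each simplex with vertices in this order, K has dimension 2 with simplices:

  0-simplices (8): A, B, D, E, F, G, J, L
  1-simplices (10): AE, AG, BG, BJ, DE, DG, DJ, DL, FL, GJ
  2-simplices (2): BGJ, DGJ

Hence C_0 ≅ Z^8, C_1 ≅ Z^10, C_2 ≅ Z^2.

∂_1: C_1 → C_0 sends each edge [p,q] (with p < q) to q − p.
As a 8×10 matrix over Z this has rank 7, with invariant factors (1,1,1,1,1,1,1).

The boundary map ∂_2: C_2 → C_1 maps a triangle to the signed sum of its edges. For instance
  ∂DGJ = GJ − DJ + DG,
  ∂BGJ = GJ − BJ + BG.
As a 10×2 matrix over Z this has rank 2, with invariant factors (1,1).

Computing H_k = (kernel of ∂_k) / (image of ∂_{k+1}):

  H_0: rank C_0 − rank ∂_1 = 8 − 7 = 1, and the invariant factors of ∂_1 are all 1, so H_0 ≅ Z.
  H_1: rank ker ∂_1 − rank ∂_2 = (10 − 7) − 2 = 1, and the invariant factors of ∂_2 are all 1, so H_1 ≅ Z.
  H_2: rank ker ∂_2 − rank ∂_3 = (2 − 2) − 0 = 0, and there is no ∂_3, so H_2 ≅ 0.

As a check, the Euler characteristic is 8 − 10 + 2 = 0, which agrees with 1 − 1 + 0 = 0.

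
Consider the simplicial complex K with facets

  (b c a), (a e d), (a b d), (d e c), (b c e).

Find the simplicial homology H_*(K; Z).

H_0 ≅ Z,  H_1 ≅ Z,  H_2 = 0.

We work with the vertex ordering a < b < c < d < e. The simplices of K, each written with vertices in increasing order, are:

  0-simplices (5): a, b, c, d, e
  1-simplices (10): ab, ac, ad, ae, bc, bd, be, cd, ce, de
  2-simplices (5): abc, abd, ade, bce, cde

so the chain groups are C_0 ≅ Z^5, C_1 ≅ Z^10, C_2 ≅ Z^5.

Boundary ∂_1: C_1 → C_0 sends each edge [p,q] (with p < q) to q − p.
As a 5×10 matrix over Z this has rank 4, with invariant factors (1,1,1,1).

∂_2: C_2 → C_1 sends each 2-simplex [p,q,r] to [q,r] − [p,r] + [p,q]. For instance
  ∂cde = de − ce + cd,
  ∂bce = ce − be + bc.
This gives a 10×5 integer matrix of rank 5; reducing to Smith normal form yields diagonal entries (1,1,1,1,1).

Computing H_k = (kernel of ∂_k) / (image of ∂_{k+1}):

  H_0: rank C_0 − rank ∂_1 = 5 − 4 = 1, and the invariant factors of ∂_1 are all 1, so H_0 = Z.
  H_1: rank ker ∂_1 − rank ∂_2 = (10 − 4) − 5 = 1, and the invariant factors of ∂_2 are all 1, so H_1 = Z.
  H_2: rank ker ∂_2 − rank ∂_3 = (5 − 5) − 0 = 0, and there is no ∂_3, so H_2 = 0.

As a check, the Euler characteristic is 5 − 10 + 5 = 0, which agrees with 1 − 1 + 0 = 0.
(K is a triangulation of the Möbius band.)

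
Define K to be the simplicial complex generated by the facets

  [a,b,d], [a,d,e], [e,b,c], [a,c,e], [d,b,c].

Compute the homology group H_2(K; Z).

H_2 ≅ 0.

We work with the vertex ordering a < b < c < d < e. The simplices of K, each written with vertices in increasing order, are:

  0-simplices (5): a, b, c, d, e
  1-simplices (10): ab, ac, ad, ae, bc, bd, be, cd, ce, de
  2-simplices (5): abd, ace, ade, bcd, bce

so the chain groups are C_0 ≅ Z^5, C_1 ≅ Z^10, C_2 ≅ Z^5.

∂_1: C_1 → C_0 is given by ∂[p,q] = [q] − [p]. For instance
  ∂de = e − d.
The resulting 5×10 matrix has rank 4, and its Smith normal form has invariant factors (1,1,1,1).

∂_2: C_2 → C_1 maps a triangle to the signed sum of its edges. For instance
  ∂abd = bd − ad + ab,
  ∂ade = de − ae + ad.
The resulting 10×5 matrix has rank 5, and its Smith normal form has invariant factors (1,1,1,1,1).

From H_k ≅ ker(∂_k) / im(∂_{k+1}) we obtain:

  H_2: rank ker ∂_2 − rank ∂_3 = (5 − 5) − 0 = 0, and there is no ∂_3, so H_2 = 0.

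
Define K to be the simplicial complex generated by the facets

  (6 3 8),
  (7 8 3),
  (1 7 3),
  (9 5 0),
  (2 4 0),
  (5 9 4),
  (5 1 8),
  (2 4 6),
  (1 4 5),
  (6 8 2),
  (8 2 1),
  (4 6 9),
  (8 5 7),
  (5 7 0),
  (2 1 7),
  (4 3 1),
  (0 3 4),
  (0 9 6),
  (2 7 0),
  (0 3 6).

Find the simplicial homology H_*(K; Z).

H_0 = Z,  H_1 = Z ⊕ Z/2,  H_2 = 0.

Take the total order 0 < 1 < 2 < 3 < 4 < 5 < 6 < 7 < 8 < 9 on the vertex set. Then K (dimension 2) consists of the simplices:

  0-simplices (10): [0], [1], [2], [3], [4], [5], [6], [7], [8], [9]
  1-simplices (30): (30 of them)
  2-simplices (20): (20 of them)

so the chain groups are C_0 ≅ Z^10, C_1 ≅ Z^30, C_2 ≅ Z^20.

Boundary ∂_1: C_1 → C_0 sends each edge [p,q] (with p < q) to q − p. For instance
  ∂[0,4] = [4] − [0].
This gives a 10×30 integer matrix of rank 9; reducing to Smith normal form yields diagonal entries (1,1,1,1,1,1,1,1,1).

∂_2: C_2 → C_1 sends each 2-simplex [p,q,r] to [q,r] − [p,r] + [p,q]. For instance
  ∂[0,5,9] = [5,9] − [0,9] + [0,5],
  ∂[0,3,6] = [3,6] − [0,6] + [0,3].
As a 30×20 matrix over Z this has rank 20, with invariant factors (1,1,1,1,1,1,1,1,1,1,1,1,1,1,1,1,1,1,1,2).

From H_k ≅ ker(∂_k) / im(∂_{k+1}) we obtain:

  H_0: rank C_0 − rank ∂_1 = 10 − 9 = 1, and the invariant factors of ∂_1 are all 1, so H_0 = Z.
  H_1: rank ker ∂_1 − rank ∂_2 = (30 − 9) − 20 = 1, and ∂_2 has invariant factor 2 > 1, so H_1 = Z ⊕ Z/2.
  H_2: rank ker ∂_2 − rank ∂_3 = (20 − 20) − 0 = 0, and there is no ∂_3, so H_2 = 0.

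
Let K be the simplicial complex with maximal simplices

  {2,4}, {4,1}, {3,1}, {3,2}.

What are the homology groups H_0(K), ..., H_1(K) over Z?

Fix the vertex order 1 < 2 < 3 < 4 and write every simplex with vertices in increasing order. Then dim K = 1 and the simplices of K are:

  0-simplices (4): [1], [2], [3], [4]
  1-simplices (4): [1,3], [1,4], [2,3], [2,4]

giving chain groups C_0 ≅ Z^4, C_1 ≅ Z^4.

∂_1: C_1 → C_0 maps an edge to its endpoints' difference, ∂[p,q] = q − p. For instance
  ∂[2,4] = [4] − [2].
This gives a 4×4 integer matrix of rank 3; reducing to Smith normal form yields diagonal entries (1,1,1).

Reading off H_k = ker ∂_k / im ∂_{k+1}:

  H_0: rank C_0 − rank ∂_1 = 4 − 3 = 1, and the invariant factors of ∂_1 are all 1, so H_0 = Z.
  H_1: rank ker ∂_1 − rank ∂_2 = (4 − 3) − 0 = 1, and there is no ∂_2, so H_1 = Z.

As a check, the Euler characteristic is 4 − 4 = 0, which agrees with 1 − 1 = 0.

H_0 ≅ Z,  H_1 ≅ Z.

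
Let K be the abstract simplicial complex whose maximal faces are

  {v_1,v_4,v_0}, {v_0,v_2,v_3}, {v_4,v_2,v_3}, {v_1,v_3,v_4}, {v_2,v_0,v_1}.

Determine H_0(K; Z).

H_0 ≅ Z.

We work with the vertex ordering v_0 < v_1 < v_2 < v_3 < v_4. The simplices of K, each written with vertices in increasing order, are:

  0-simplices (5): [v_0], [v_1], [v_2], [v_3], [v_4]
  1-simplices (10): [v_0,v_1], [v_0,v_2], [v_0,v_3], [v_0,v_4], [v_1,v_2], [v_1,v_3], [v_1,v_4], [v_2,v_3], [v_2,v_4], [v_3,v_4]
  2-simplices (5): [v_0,v_1,v_2], [v_0,v_1,v_4], [v_0,v_2,v_3], [v_1,v_3,v_4], [v_2,v_3,v_4]

giving chain groups C_0 ≅ Z^5, C_1 ≅ Z^10, C_2 ≅ Z^5.

Boundary ∂_1: C_1 → C_0 sends each edge [p,q] (with p < q) to q − p. For instance
  ∂[v_0,v_1] = [v_1] − [v_0].
As a 5×10 matrix over Z this has rank 4, with invariant factors (1,1,1,1).

∂_2: C_2 → C_1 maps a triangle to the signed sum of its edges. For instance
  ∂[v_0,v_2,v_3] = [v_2,v_3] − [v_0,v_3] + [v_0,v_2],
  ∂[v_0,v_1,v_2] = [v_1,v_2] − [v_0,v_2] + [v_0,v_1].
As a 10×5 matrix over Z this has rank 5, with invariant factors (1,1,1,1,1).

Computing H_k = (kernel of ∂_k) / (image of ∂_{k+1}):

  H_0: rank C_0 − rank ∂_1 = 5 − 4 = 1, and the invariant factors of ∂_1 are all 1, so H_0 ≅ Z.

(K is a triangulation of the Möbius band.)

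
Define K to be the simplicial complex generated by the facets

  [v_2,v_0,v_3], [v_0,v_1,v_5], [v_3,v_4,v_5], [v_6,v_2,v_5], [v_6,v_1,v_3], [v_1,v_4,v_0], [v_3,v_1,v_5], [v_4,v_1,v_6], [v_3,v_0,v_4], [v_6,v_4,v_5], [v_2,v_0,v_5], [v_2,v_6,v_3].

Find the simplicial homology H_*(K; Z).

H_0 ≅ Z,  H_1 ≅ Z_2,  H_2 = 0.

Fix the vertex order v_0 < v_1 < v_2 < v_3 < v_4 < v_5 < v_6 and write every simplex with vertices in increasing order. Then dim K = 2 and the simplices of K are:

  0-simplices (7): [v_0], [v_1], [v_2], [v_3], [v_4], [v_5], [v_6]
  1-simplices (18): (18 of them)
  2-simplices (12): (12 of them)

giving chain groups C_0 ≅ Z^7, C_1 ≅ Z^18, C_2 ≅ Z^12.

Boundary ∂_1: C_1 → C_0 is given by ∂[p,q] = [q] − [p]. For instance
  ∂[v_0,v_3] = [v_3] − [v_0].
The resulting 7×18 matrix has rank 6, and its Smith normal form has invariant factors (1,1,1,1,1,1).

∂_2: C_2 → C_1 acts by ∂[p,q,r] = [q,r] − [p,r] + [p,q]. For instance
  ∂[v_0,v_2,v_5] = [v_2,v_5] − [v_0,v_5] + [v_0,v_2],
  ∂[v_0,v_1,v_4] = [v_1,v_4] − [v_0,v_4] + [v_0,v_1].
As a 18×12 matrix over Z this has rank 12, with invariant factors (1,1,1,1,1,1,1,1,1,1,1,2).

From H_k ≅ ker(∂_k) / im(∂_{k+1}) we obtain:

  H_0: rank C_0 − rank ∂_1 = 7 − 6 = 1, and the invariant factors of ∂_1 are all 1, so H_0 = Z.
  H_1: rank ker ∂_1 − rank ∂_2 = (18 − 6) − 12 = 0, and ∂_2 has invariant factor 2 > 1, so H_1 = Z_2.
  H_2: rank ker ∂_2 − rank ∂_3 = (12 − 12) − 0 = 0, and there is no ∂_3, so H_2 = 0.

As a check, the Euler characteristic is 7 − 18 + 12 = 1, which agrees with 1 − 0 + 0 = 1.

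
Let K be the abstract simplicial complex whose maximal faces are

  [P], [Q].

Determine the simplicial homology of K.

Take the total order P < Q on the vertex set. Then K (dimension 0) consists of the simplices:

  0-simplices (2): P, Q

Hence C_0 ≅ Z^2.

Reading off H_k = ker ∂_k / im ∂_{k+1}:

  H_0: rank C_0 − rank ∂_1 = 2 − 0 = 2, and there is no ∂_1, so H_0 ≅ Z^2.

(K is a triangulation of a set of 2 points.)

H_0 ≅ Z^2.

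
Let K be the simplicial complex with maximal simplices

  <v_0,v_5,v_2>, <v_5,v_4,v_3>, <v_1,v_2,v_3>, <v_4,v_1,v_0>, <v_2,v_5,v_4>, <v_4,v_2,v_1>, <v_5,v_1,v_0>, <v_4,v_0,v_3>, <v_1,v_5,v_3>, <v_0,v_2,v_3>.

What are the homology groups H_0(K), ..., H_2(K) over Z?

H_0 ≅ Z,  H_1 ≅ Z_2,  H_2 = 0.

Take the total order v_0 < v_1 < v_2 < v_3 < v_4 < v_5 on the vertex set. Then K (dimension 2) consists of the simplices:

  0-simplices (6): [v_0], [v_1], [v_2], [v_3], [v_4], [v_5]
  1-simplices (15): (15 of them)
  2-simplices (10): [v_0,v_1,v_4], [v_0,v_1,v_5], [v_0,v_2,v_3], [v_0,v_2,v_5], [v_0,v_3,v_4], [v_1,v_2,v_3], [v_1,v_2,v_4], [v_1,v_3,v_5], [v_2,v_4,v_5], [v_3,v_4,v_5]

so the chain groups are C_0 ≅ Z^6, C_1 ≅ Z^15, C_2 ≅ Z^10.

The boundary map ∂_1: C_1 → C_0 is given by ∂[p,q] = [q] − [p].
The 6×15 boundary matrix has rank 5 and Smith normal form diag(1,1,1,1,1).

∂_2: C_2 → C_1 acts by ∂[p,q,r] = [q,r] − [p,r] + [p,q]. For instance
  ∂[v_0,v_3,v_4] = [v_3,v_4] − [v_0,v_4] + [v_0,v_3],
  ∂[v_0,v_2,v_3] = [v_2,v_3] − [v_0,v_3] + [v_0,v_2].
As a 15×10 matrix over Z this has rank 10, with invariant factors (1,1,1,1,1,1,1,1,1,2).

Computing H_k = (kernel of ∂_k) / (image of ∂_{k+1}):

  H_0: rank C_0 − rank ∂_1 = 6 − 5 = 1, and the invariant factors of ∂_1 are all 1, so H_0 ≅ Z.
  H_1: rank ker ∂_1 − rank ∂_2 = (15 − 5) − 10 = 0, and ∂_2 has invariant factor 2 > 1, so H_1 ≅ Z_2.
  H_2: rank ker ∂_2 − rank ∂_3 = (10 − 10) − 0 = 0, and there is no ∂_3, so H_2 ≅ 0.

(K is a triangulation of the real projective plane RP^2.)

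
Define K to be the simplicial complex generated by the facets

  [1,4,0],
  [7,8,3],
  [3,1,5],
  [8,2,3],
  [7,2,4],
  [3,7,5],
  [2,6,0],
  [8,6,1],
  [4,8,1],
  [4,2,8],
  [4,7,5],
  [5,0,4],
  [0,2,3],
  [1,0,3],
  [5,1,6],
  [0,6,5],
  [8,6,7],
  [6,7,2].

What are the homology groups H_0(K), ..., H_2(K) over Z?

We work with the vertex ordering 0 < 1 < 2 < 3 < 4 < 5 < 6 < 7 < 8. The simplices of K, each written with vertices in increasing order, are:

  0-simplices (9): [0], [1], [2], [3], [4], [5], [6], [7], [8]
  1-simplices (27): (27 of them)
  2-simplices (18): [0,1,3], [0,1,4], [0,2,3], [0,2,6], [0,4,5], [0,5,6], [1,3,5], [1,4,8], [1,5,6], [1,6,8], [2,3,8], [2,4,7], [2,4,8], [2,6,7], [3,5,7], [3,7,8], [4,5,7], [6,7,8]

giving chain groups C_0 ≅ Z^9, C_1 ≅ Z^27, C_2 ≅ Z^18.

Boundary ∂_1: C_1 → C_0 is given by ∂[p,q] = [q] − [p]. For instance
  ∂[2,7] = [7] − [2].
The resulting 9×27 matrix has rank 8, and its Smith normal form has invariant factors (1,1,1,1,1,1,1,1).

The boundary map ∂_2: C_2 → C_1 acts by ∂[p,q,r] = [q,r] − [p,r] + [p,q]. For instance
  ∂[1,5,6] = [5,6] − [1,6] + [1,5],
  ∂[4,5,7] = [5,7] − [4,7] + [4,5].
As a 27×18 matrix over Z this has rank 18, with invariant factors (1,1,1,1,1,1,1,1,1,1,1,1,1,1,1,1,1,2).

Now H_k = ker ∂_k / im ∂_{k+1}, so:

  H_0: rank C_0 − rank ∂_1 = 9 − 8 = 1, and the invariant factors of ∂_1 are all 1, so H_0 = Z.
  H_1: rank ker ∂_1 − rank ∂_2 = (27 − 8) − 18 = 1, and ∂_2 has invariant factor 2 > 1, so H_1 = Z × Z/2.
  H_2: rank ker ∂_2 − rank ∂_3 = (18 − 18) − 0 = 0, and there is no ∂_3, so H_2 = 0.

(K is a triangulation of the Klein bottle.)

H_0 = Z,  H_1 = Z × Z/2,  H_2 = 0.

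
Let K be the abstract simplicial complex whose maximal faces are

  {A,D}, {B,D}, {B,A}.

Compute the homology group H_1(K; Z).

We work with the vertex ordering A < B < D. The simplices of K, each written with vertices in increasing order, are:

  0-simplices (3): A, B, D
  1-simplices (3): AB, AD, BD

Hence C_0 ≅ Z^3, C_1 ≅ Z^3.

∂_1: C_1 → C_0 is given by ∂[p,q] = [q] − [p]. For instance
  ∂BD = D − B.
The 3×3 boundary matrix has rank 2 and Smith normal form diag(1,1).

Now H_k = ker ∂_k / im ∂_{k+1}, so:

  H_1: rank ker ∂_1 − rank ∂_2 = (3 − 2) − 0 = 1, and there is no ∂_2, so H_1 = Z.

H_1 = Z.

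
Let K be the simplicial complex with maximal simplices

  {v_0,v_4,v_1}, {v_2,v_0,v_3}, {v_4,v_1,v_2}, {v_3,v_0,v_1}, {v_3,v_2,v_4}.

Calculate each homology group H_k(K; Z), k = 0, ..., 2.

H_0 ≅ Z,  H_1 ≅ Z,  H_2 = 0.

Order the vertices as v_0 < v_1 < v_2 < v_3 < v_4. Listing each simplex with vertices in this order, K has dimension 2 with simplices:

  0-simplices (5): [v_0], [v_1], [v_2], [v_3], [v_4]
  1-simplices (10): [v_0,v_1], [v_0,v_2], [v_0,v_3], [v_0,v_4], [v_1,v_2], [v_1,v_3], [v_1,v_4], [v_2,v_3], [v_2,v_4], [v_3,v_4]
  2-simplices (5): [v_0,v_1,v_3], [v_0,v_1,v_4], [v_0,v_2,v_3], [v_1,v_2,v_4], [v_2,v_3,v_4]

Hence C_0 ≅ Z^5, C_1 ≅ Z^10, C_2 ≅ Z^5.

Boundary ∂_1: C_1 → C_0 is given by ∂[p,q] = [q] − [p]. For instance
  ∂[v_2,v_4] = [v_4] − [v_2].
As a 5×10 matrix over Z this has rank 4, with invariant factors (1,1,1,1).

∂_2: C_2 → C_1 sends each 2-simplex [p,q,r] to [q,r] − [p,r] + [p,q]. For instance
  ∂[v_1,v_2,v_4] = [v_2,v_4] − [v_1,v_4] + [v_1,v_2],
  ∂[v_0,v_1,v_3] = [v_1,v_3] − [v_0,v_3] + [v_0,v_1].
The 10×5 boundary matrix has rank 5 and Smith normal form diag(1,1,1,1,1).

Now H_k = ker ∂_k / im ∂_{k+1}, so:

  H_0: rank C_0 − rank ∂_1 = 5 − 4 = 1, and the invariant factors of ∂_1 are all 1, so H_0 = Z.
  H_1: rank ker ∂_1 − rank ∂_2 = (10 − 4) − 5 = 1, and the invariant factors of ∂_2 are all 1, so H_1 = Z.
  H_2: rank ker ∂_2 − rank ∂_3 = (5 − 5) − 0 = 0, and there is no ∂_3, so H_2 = 0.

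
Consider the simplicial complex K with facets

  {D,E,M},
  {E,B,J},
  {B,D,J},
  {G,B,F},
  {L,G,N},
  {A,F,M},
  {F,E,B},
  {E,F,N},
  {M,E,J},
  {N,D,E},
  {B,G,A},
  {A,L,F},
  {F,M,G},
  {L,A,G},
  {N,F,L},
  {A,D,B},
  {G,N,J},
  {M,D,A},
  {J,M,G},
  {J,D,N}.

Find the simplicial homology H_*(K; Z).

H_0 ≅ Z,  H_1 ≅ Z ⊕ Z/2,  H_2 = 0.

Fix the vertex order A < B < D < E < F < G < J < L < M < N and write every simplex with vertices in increasing order. Then dim K = 2 and the simplices of K are:

  0-simplices (10): A, B, D, E, F, G, J, L, M, N
  1-simplices (30): AB, AD, AF, AG, AL, AM, BD, BE, BF, BG, BJ, DE, DJ, DM, DN, EF, EJ, EM, EN, FG, FL, FM, FN, GJ, GL, GM, GN, JM, JN, LN
  2-simplices (20): ABD, ABG, ADM, AFL, AFM, AGL, BDJ, BEF, BEJ, BFG, DEM, DEN, DJN, EFN, EJM, FGM, FLN, GJM, GJN, GLN

so the chain groups are C_0 ≅ Z^10, C_1 ≅ Z^30, C_2 ≅ Z^20.

The boundary map ∂_1: C_1 → C_0 maps an edge to its endpoints' difference, ∂[p,q] = q − p.
As a 10×30 matrix over Z this has rank 9, with invariant factors (1,1,1,1,1,1,1,1,1).

The boundary map ∂_2: C_2 → C_1 acts by ∂[p,q,r] = [q,r] − [p,r] + [p,q]. For instance
  ∂FGM = GM − FM + FG,
  ∂BEF = EF − BF + BE.
This gives a 30×20 integer matrix of rank 20; reducing to Smith normal form yields diagonal entries (1,1,1,1,1,1,1,1,1,1,1,1,1,1,1,1,1,1,1,2).

Now H_k = ker ∂_k / im ∂_{k+1}, so:

  H_0: rank C_0 − rank ∂_1 = 10 − 9 = 1, and the invariant factors of ∂_1 are all 1, so H_0 = Z.
  H_1: rank ker ∂_1 − rank ∂_2 = (30 − 9) − 20 = 1, and ∂_2 has invariant factor 2 > 1, so H_1 = Z ⊕ Z/2.
  H_2: rank ker ∂_2 − rank ∂_3 = (20 − 20) − 0 = 0, and there is no ∂_3, so H_2 = 0.

As a check, the Euler characteristic is 10 − 30 + 20 = 0, which agrees with 1 − 1 + 0 = 0.
(K is a triangulation of the Klein bottle.)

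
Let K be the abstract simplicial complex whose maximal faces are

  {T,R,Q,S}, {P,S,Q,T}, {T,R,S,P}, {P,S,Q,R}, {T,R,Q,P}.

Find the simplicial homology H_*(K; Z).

H_0 = Z,  H_1 = 0,  H_2 = 0,  H_3 = Z.

Order the vertices as P < Q < R < S < T. Listing each simplex with vertices in this order, K has dimension 3 with simplices:

  0-simplices (5): P, Q, R, S, T
  1-simplices (10): PQ, PR, PS, PT, QR, QS, QT, RS, RT, ST
  2-simplices (10): PQR, PQS, PQT, PRS, PRT, PST, QRS, QRT, QST, RST
  3-simplices (5): PQRS, PQRT, PQST, PRST, QRST

so the chain groups are C_0 ≅ Z^5, C_1 ≅ Z^10, C_2 ≅ Z^10, C_3 ≅ Z^5.

The boundary map ∂_1: C_1 → C_0 is given by ∂[p,q] = [q] − [p].
The 5×10 boundary matrix has rank 4 and Smith normal form diag(1,1,1,1).

Boundary ∂_2: C_2 → C_1 acts by ∂[p,q,r] = [q,r] − [p,r] + [p,q]. For instance
  ∂PRS = RS − PS + PR,
  ∂PRT = RT − PT + PR.
The 10×10 boundary matrix has rank 6 and Smith normal form diag(1,1,1,1,1,1).

Boundary ∂_3: C_3 → C_2 sends each 3-simplex σ to the alternating sum Σ_i (−1)^i (σ with its i-th vertex removed). For instance
  ∂PQST = QST − PST + PQT − PQS,
  ∂PQRT = QRT − PRT + PQT − PQR.
This gives a 10×5 integer matrix of rank 4; reducing to Smith normal form yields diagonal entries (1,1,1,1).

Reading off H_k = ker ∂_k / im ∂_{k+1}:

  H_0: rank C_0 − rank ∂_1 = 5 − 4 = 1, and the invariant factors of ∂_1 are all 1, so H_0 = Z.
  H_1: rank ker ∂_1 − rank ∂_2 = (10 − 4) − 6 = 0, and the invariant factors of ∂_2 are all 1, so H_1 = 0.
  H_2: rank ker ∂_2 − rank ∂_3 = (10 − 6) − 4 = 0, and the invariant factors of ∂_3 are all 1, so H_2 = 0.
  H_3: rank ker ∂_3 − rank ∂_4 = (5 − 4) − 0 = 1, and there is no ∂_4, so H_3 = Z.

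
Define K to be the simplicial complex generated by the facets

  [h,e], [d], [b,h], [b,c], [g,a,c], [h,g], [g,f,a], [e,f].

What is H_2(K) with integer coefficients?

H_2 ≅ 0.

Take the total order a < b < c < d < e < f < g < h on the vertex set. Then K (dimension 2) consists of the simplices:

  0-simplices (8): a, b, c, d, e, f, g, h
  1-simplices (10): ac, af, ag, bc, bh, cg, ef, eh, fg, gh
  2-simplices (2): acg, afg

giving chain groups C_0 ≅ Z^8, C_1 ≅ Z^10, C_2 ≅ Z^2.

∂_1: C_1 → C_0 is given by ∂[p,q] = [q] − [p].
This gives a 8×10 integer matrix of rank 6; reducing to Smith normal form yields diagonal entries (1,1,1,1,1,1).

∂_2: C_2 → C_1 acts by ∂[p,q,r] = [q,r] − [p,r] + [p,q]. For instance
  ∂afg = fg − ag + af,
  ∂acg = cg − ag + ac.
This gives a 10×2 integer matrix of rank 2; reducing to Smith normal form yields diagonal entries (1,1).

From H_k ≅ ker(∂_k) / im(∂_{k+1}) we obtain:

  H_2: rank ker ∂_2 − rank ∂_3 = (2 − 2) − 0 = 0, and there is no ∂_3, so H_2 = 0.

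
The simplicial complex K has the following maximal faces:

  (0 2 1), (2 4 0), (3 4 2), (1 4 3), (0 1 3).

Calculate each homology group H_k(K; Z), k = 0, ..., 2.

Fix the vertex order 0 < 1 < 2 < 3 < 4 and write every simplex with vertices in increasing order. Then dim K = 2 and the simplices of K are:

  0-simplices (5): [0], [1], [2], [3], [4]
  1-simplices (10): [0,1], [0,2], [0,3], [0,4], [1,2], [1,3], [1,4], [2,3], [2,4], [3,4]
  2-simplices (5): [0,1,2], [0,1,3], [0,2,4], [1,3,4], [2,3,4]

giving chain groups C_0 ≅ Z^5, C_1 ≅ Z^10, C_2 ≅ Z^5.

Boundary ∂_1: C_1 → C_0 is given by ∂[p,q] = [q] − [p]. For instance
  ∂[1,4] = [4] − [1].
The resulting 5×10 matrix has rank 4, and its Smith normal form has invariant factors (1,1,1,1).

The boundary map ∂_2: C_2 → C_1 maps a triangle to the signed sum of its edges. For instance
  ∂[1,3,4] = [3,4] − [1,4] + [1,3],
  ∂[0,1,3] = [1,3] − [0,3] + [0,1].
The resulting 10×5 matrix has rank 5, and its Smith normal form has invariant factors (1,1,1,1,1).

Computing H_k = (kernel of ∂_k) / (image of ∂_{k+1}):

  H_0: rank C_0 − rank ∂_1 = 5 − 4 = 1, and the invariant factors of ∂_1 are all 1, so H_0 = Z.
  H_1: rank ker ∂_1 − rank ∂_2 = (10 − 4) − 5 = 1, and the invariant factors of ∂_2 are all 1, so H_1 = Z.
  H_2: rank ker ∂_2 − rank ∂_3 = (5 − 5) − 0 = 0, and there is no ∂_3, so H_2 = 0.

(K is a triangulation of the Möbius band.)

H_0 = Z,  H_1 = Z,  H_2 = 0.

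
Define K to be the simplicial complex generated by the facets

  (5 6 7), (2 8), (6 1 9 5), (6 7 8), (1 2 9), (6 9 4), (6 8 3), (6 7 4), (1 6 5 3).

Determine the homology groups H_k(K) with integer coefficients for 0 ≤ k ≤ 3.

H_0 = Z,  H_1 = Z,  H_2 = 0,  H_3 = 0.

Take the total order 1 < 2 < 3 < 4 < 5 < 6 < 7 < 8 < 9 on the vertex set. Then K (dimension 3) consists of the simplices:

  0-simplices (9): [1], [2], [3], [4], [5], [6], [7], [8], [9]
  1-simplices (20): [1,2], [1,3], [1,5], [1,6], [1,9], [2,8], [2,9], [3,5], [3,6], [3,8], [4,6], [4,7], [4,9], [5,6], [5,7], [5,9], [6,7], [6,8], [6,9], [7,8]
  2-simplices (13): [1,2,9], [1,3,5], [1,3,6], [1,5,6], [1,5,9], [1,6,9], [3,5,6], [3,6,8], [4,6,7], [4,6,9], [5,6,7], [5,6,9], [6,7,8]
  3-simplices (2): [1,3,5,6], [1,5,6,9]

so the chain groups are C_0 ≅ Z^9, C_1 ≅ Z^20, C_2 ≅ Z^13, C_3 ≅ Z^2.

Boundary ∂_1: C_1 → C_0 sends each edge [p,q] (with p < q) to q − p. For instance
  ∂[5,9] = [9] − [5].
The 9×20 boundary matrix has rank 8 and Smith normal form diag(1,1,1,1,1,1,1,1).

∂_2: C_2 → C_1 sends each 2-simplex [p,q,r] to [q,r] − [p,r] + [p,q]. For instance
  ∂[1,2,9] = [2,9] − [1,9] + [1,2],
  ∂[6,7,8] = [7,8] − [6,8] + [6,7].
As a 20×13 matrix over Z this has rank 11, with invariant factors (1,1,1,1,1,1,1,1,1,1,1).

Boundary ∂_3: C_3 → C_2 sends each 3-simplex σ to the alternating sum Σ_i (−1)^i (σ with its i-th vertex removed). For instance
  ∂[1,5,6,9] = [5,6,9] − [1,6,9] + [1,5,9] − [1,5,6],
  ∂[1,3,5,6] = [3,5,6] − [1,5,6] + [1,3,6] − [1,3,5].
As a 13×2 matrix over Z this has rank 2, with invariant factors (1,1).

From H_k ≅ ker(∂_k) / im(∂_{k+1}) we obtain:

  H_0: rank C_0 − rank ∂_1 = 9 − 8 = 1, and the invariant factors of ∂_1 are all 1, so H_0 ≅ Z.
  H_1: rank ker ∂_1 − rank ∂_2 = (20 − 8) − 11 = 1, and the invariant factors of ∂_2 are all 1, so H_1 ≅ Z.
  H_2: rank ker ∂_2 − rank ∂_3 = (13 − 11) − 2 = 0, and the invariant factors of ∂_3 are all 1, so H_2 ≅ 0.
  H_3: rank ker ∂_3 − rank ∂_4 = (2 − 2) − 0 = 0, and there is no ∂_4, so H_3 ≅ 0.

As a check, the Euler characteristic is 9 − 20 + 13 − 2 = 0, which agrees with 1 − 1 + 0 − 0 = 0.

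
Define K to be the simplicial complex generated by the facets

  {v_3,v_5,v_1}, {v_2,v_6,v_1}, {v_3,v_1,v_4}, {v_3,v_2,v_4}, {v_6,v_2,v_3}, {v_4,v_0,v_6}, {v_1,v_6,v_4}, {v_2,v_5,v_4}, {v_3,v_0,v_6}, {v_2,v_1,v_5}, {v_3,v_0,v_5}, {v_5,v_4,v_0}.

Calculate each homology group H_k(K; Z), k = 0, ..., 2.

H_0 ≅ Z,  H_1 ≅ Z/2,  H_2 = 0.

Take the total order v_0 < v_1 < v_2 < v_3 < v_4 < v_5 < v_6 on the vertex set. Then K (dimension 2) consists of the simplices:

  0-simplices (7): [v_0], [v_1], [v_2], [v_3], [v_4], [v_5], [v_6]
  1-simplices (18): (18 of them)
  2-simplices (12): (12 of them)

so the chain groups are C_0 ≅ Z^7, C_1 ≅ Z^18, C_2 ≅ Z^12.

Boundary ∂_1: C_1 → C_0 maps an edge to its endpoints' difference, ∂[p,q] = q − p. For instance
  ∂[v_1,v_5] = [v_5] − [v_1].
The resulting 7×18 matrix has rank 6, and its Smith normal form has invariant factors (1,1,1,1,1,1).

∂_2: C_2 → C_1 acts by ∂[p,q,r] = [q,r] − [p,r] + [p,q]. For instance
  ∂[v_2,v_3,v_6] = [v_3,v_6] − [v_2,v_6] + [v_2,v_3],
  ∂[v_2,v_3,v_4] = [v_3,v_4] − [v_2,v_4] + [v_2,v_3].
As a 18×12 matrix over Z this has rank 12, with invariant factors (1,1,1,1,1,1,1,1,1,1,1,2).

Computing H_k = (kernel of ∂_k) / (image of ∂_{k+1}):

  H_0: rank C_0 − rank ∂_1 = 7 − 6 = 1, and the invariant factors of ∂_1 are all 1, so H_0 = Z.
  H_1: rank ker ∂_1 − rank ∂_2 = (18 − 6) − 12 = 0, and ∂_2 has invariant factor 2 > 1, so H_1 = Z/2.
  H_2: rank ker ∂_2 − rank ∂_3 = (12 − 12) − 0 = 0, and there is no ∂_3, so H_2 = 0.

As a check, the Euler characteristic is 7 − 18 + 12 = 1, which agrees with 1 − 0 + 0 = 1.
(K is a triangulation of the real projective plane RP^2.)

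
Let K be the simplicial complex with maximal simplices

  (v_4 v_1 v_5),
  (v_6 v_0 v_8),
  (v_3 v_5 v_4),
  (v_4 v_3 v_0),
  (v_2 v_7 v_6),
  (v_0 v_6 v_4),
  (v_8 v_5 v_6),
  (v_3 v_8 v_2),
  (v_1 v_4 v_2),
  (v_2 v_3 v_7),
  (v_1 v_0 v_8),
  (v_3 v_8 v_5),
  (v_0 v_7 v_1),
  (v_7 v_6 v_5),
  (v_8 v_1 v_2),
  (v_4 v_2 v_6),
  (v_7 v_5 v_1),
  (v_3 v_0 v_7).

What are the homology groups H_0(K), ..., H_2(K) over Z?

Take the total order v_0 < v_1 < v_2 < v_3 < v_4 < v_5 < v_6 < v_7 < v_8 on the vertex set. Then K (dimension 2) consists of the simplices:

  0-simplices (9): [v_0], [v_1], [v_2], [v_3], [v_4], [v_5], [v_6], [v_7], [v_8]
  1-simplices (27): (27 of them)
  2-simplices (18): (18 of them)

giving chain groups C_0 ≅ Z^9, C_1 ≅ Z^27, C_2 ≅ Z^18.

Boundary ∂_1: C_1 → C_0 maps an edge to its endpoints' difference, ∂[p,q] = q − p.
The 9×27 boundary matrix has rank 8 and Smith normal form diag(1,1,1,1,1,1,1,1).

Boundary ∂_2: C_2 → C_1 maps a triangle to the signed sum of its edges. For instance
  ∂[v_0,v_6,v_8] = [v_6,v_8] − [v_0,v_8] + [v_0,v_6],
  ∂[v_1,v_5,v_7] = [v_5,v_7] − [v_1,v_7] + [v_1,v_5].
The resulting 27×18 matrix has rank 17, and its Smith normal form has invariant factors (1,1,1,1,1,1,1,1,1,1,1,1,1,1,1,1,1).

From H_k ≅ ker(∂_k) / im(∂_{k+1}) we obtain:

  H_0: rank C_0 − rank ∂_1 = 9 − 8 = 1, and the invariant factors of ∂_1 are all 1, so H_0 ≅ Z.
  H_1: rank ker ∂_1 − rank ∂_2 = (27 − 8) − 17 = 2, and the invariant factors of ∂_2 are all 1, so H_1 ≅ Z^2.
  H_2: rank ker ∂_2 − rank ∂_3 = (18 − 17) − 0 = 1, and there is no ∂_3, so H_2 ≅ Z.

H_0 = Z,  H_1 = Z^2,  H_2 = Z.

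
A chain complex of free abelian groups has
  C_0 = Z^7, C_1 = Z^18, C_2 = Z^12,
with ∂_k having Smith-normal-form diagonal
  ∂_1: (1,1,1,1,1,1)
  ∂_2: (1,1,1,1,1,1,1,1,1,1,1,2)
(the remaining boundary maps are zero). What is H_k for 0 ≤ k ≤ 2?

H_0 ≅ Z,  H_1 ≅ Z/2Z,  H_2 = 0.

H_0: b_0 = 7 − 0 − 6 = 1; torsion from ∂_1 factors > 1: none. So H_0 ≅ Z.
H_1: b_1 = 18 − 6 − 12 = 0; torsion from ∂_2 factors > 1: [2]. So H_1 ≅ Z/2Z.
H_2: b_2 = 12 − 12 − 0 = 0; torsion from ∂_3 factors > 1: none. So H_2 ≅ 0.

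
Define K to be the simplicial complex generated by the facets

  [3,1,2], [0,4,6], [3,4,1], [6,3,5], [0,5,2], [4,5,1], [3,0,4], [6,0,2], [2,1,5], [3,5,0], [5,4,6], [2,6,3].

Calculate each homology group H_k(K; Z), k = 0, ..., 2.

Order the vertices as 0 < 1 < 2 < 3 < 4 < 5 < 6. Listing each simplex with vertices in this order, K has dimension 2 with simplices:

  0-simplices (7): [0], [1], [2], [3], [4], [5], [6]
  1-simplices (18): [0,2], [0,3], [0,4], [0,5], [0,6], [1,2], [1,3], [1,4], [1,5], [2,3], [2,5], [2,6], [3,4], [3,5], [3,6], [4,5], [4,6], [5,6]
  2-simplices (12): [0,2,5], [0,2,6], [0,3,4], [0,3,5], [0,4,6], [1,2,3], [1,2,5], [1,3,4], [1,4,5], [2,3,6], [3,5,6], [4,5,6]

Hence C_0 ≅ Z^7, C_1 ≅ Z^18, C_2 ≅ Z^12.

The boundary map ∂_1: C_1 → C_0 maps an edge to its endpoints' difference, ∂[p,q] = q − p.
This gives a 7×18 integer matrix of rank 6; reducing to Smith normal form yields diagonal entries (1,1,1,1,1,1).

Boundary ∂_2: C_2 → C_1 acts by ∂[p,q,r] = [q,r] − [p,r] + [p,q]. For instance
  ∂[0,4,6] = [4,6] − [0,6] + [0,4],
  ∂[3,5,6] = [5,6] − [3,6] + [3,5].
The resulting 18×12 matrix has rank 12, and its Smith normal form has invariant factors (1,1,1,1,1,1,1,1,1,1,1,2).

From H_k ≅ ker(∂_k) / im(∂_{k+1}) we obtain:

  H_0: rank C_0 − rank ∂_1 = 7 − 6 = 1, and the invariant factors of ∂_1 are all 1, so H_0 ≅ Z.
  H_1: rank ker ∂_1 − rank ∂_2 = (18 − 6) − 12 = 0, and ∂_2 has invariant factor 2 > 1, so H_1 ≅ Z/2Z.
  H_2: rank ker ∂_2 − rank ∂_3 = (12 − 12) − 0 = 0, and there is no ∂_3, so H_2 ≅ 0.

As a check, the Euler characteristic is 7 − 18 + 12 = 1, which agrees with 1 − 0 + 0 = 1.

H_0 ≅ Z,  H_1 ≅ Z/2Z,  H_2 = 0.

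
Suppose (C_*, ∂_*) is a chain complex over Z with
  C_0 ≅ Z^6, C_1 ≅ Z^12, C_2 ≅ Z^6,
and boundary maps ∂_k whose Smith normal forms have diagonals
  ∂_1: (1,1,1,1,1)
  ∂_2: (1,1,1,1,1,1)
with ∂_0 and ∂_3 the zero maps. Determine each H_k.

H_0 ≅ Z,  H_1 ≅ Z,  H_2 = 0.

H_0: b_0 = 6 − 0 − 5 = 1; torsion from ∂_1 factors > 1: none. So H_0 ≅ Z.
H_1: b_1 = 12 − 5 − 6 = 1; torsion from ∂_2 factors > 1: none. So H_1 ≅ Z.
H_2: b_2 = 6 − 6 − 0 = 0; torsion from ∂_3 factors > 1: none. So H_2 ≅ 0.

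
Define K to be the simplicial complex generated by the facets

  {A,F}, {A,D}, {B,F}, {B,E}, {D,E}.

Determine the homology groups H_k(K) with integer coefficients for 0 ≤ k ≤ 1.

H_0 = Z,  H_1 = Z.

K has 5 vertices, 5 edges.
rank ∂_0 = 0, rank ∂_1 = 4 ⇒ b_0 = 5 − 0 − 4 = 1; all invariant factors of ∂_1 are 1 so no torsion. So H_0 = Z.
rank ∂_1 = 4, rank ∂_2 = 0 ⇒ b_1 = 5 − 4 − 0 = 1. So H_1 = Z.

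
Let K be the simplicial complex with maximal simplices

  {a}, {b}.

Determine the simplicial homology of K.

Order the vertices as a < b. Listing each simplex with vertices in this order, K has dimension 0 with simplices:

  0-simplices (2): a, b

so the chain groups are C_0 ≅ Z^2.

Computing H_k = (kernel of ∂_k) / (image of ∂_{k+1}):

  H_0: rank C_0 − rank ∂_1 = 2 − 0 = 2, and there is no ∂_1, so H_0 ≅ Z^2.

H_0 ≅ Z^2.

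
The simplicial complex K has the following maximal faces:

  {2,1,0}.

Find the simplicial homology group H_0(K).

Take the total order 0 < 1 < 2 on the vertex set. Then K (dimension 2) consists of the simplices:

  0-simplices (3): [0], [1], [2]
  1-simplices (3): [0,1], [0,2], [1,2]
  2-simplices (1): [0,1,2]

giving chain groups C_0 ≅ Z^3, C_1 ≅ Z^3, C_2 ≅ Z^1.

Boundary ∂_1: C_1 → C_0 is given by ∂[p,q] = [q] − [p].
As a 3×3 matrix over Z this has rank 2, with invariant factors (1,1).

∂_2: C_2 → C_1 sends each 2-simplex [p,q,r] to [q,r] − [p,r] + [p,q]. For instance
  ∂[0,1,2] = [1,2] − [0,2] + [0,1].
The resulting 3×1 matrix has rank 1, and its Smith normal form has invariant factors (1).

Reading off H_k = ker ∂_k / im ∂_{k+1}:

  H_0: rank C_0 − rank ∂_1 = 3 − 2 = 1, and the invariant factors of ∂_1 are all 1, so H_0 = Z.

(K is a triangulation of the 2-simplex.)

H_0 = Z.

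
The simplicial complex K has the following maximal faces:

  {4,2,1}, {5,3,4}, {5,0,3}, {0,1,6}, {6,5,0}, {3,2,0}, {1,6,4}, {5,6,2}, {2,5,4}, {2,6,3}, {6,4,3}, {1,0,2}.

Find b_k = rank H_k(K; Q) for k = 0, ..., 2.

Order the vertices as 0 < 1 < 2 < 3 < 4 < 5 < 6. Listing each simplex with vertices in this order, K has dimension 2 with simplices:

  0-simplices (7): [0], [1], [2], [3], [4], [5], [6]
  1-simplices (18): [0,1], [0,2], [0,3], [0,5], [0,6], [1,2], [1,4], [1,6], [2,3], [2,4], [2,5], [2,6], [3,4], [3,5], [3,6], [4,5], [4,6], [5,6]
  2-simplices (12): [0,1,2], [0,1,6], [0,2,3], [0,3,5], [0,5,6], [1,2,4], [1,4,6], [2,3,6], [2,4,5], [2,5,6], [3,4,5], [3,4,6]

so the chain groups are C_0 ≅ Z^7, C_1 ≅ Z^18, C_2 ≅ Z^12.

∂_1: C_1 → C_0 sends each edge [p,q] (with p < q) to q − p.
The resulting 7×18 matrix has rank 6, and its Smith normal form has invariant factors (1,1,1,1,1,1).

∂_2: C_2 → C_1 sends each 2-simplex [p,q,r] to [q,r] − [p,r] + [p,q]. For instance
  ∂[2,3,6] = [3,6] − [2,6] + [2,3],
  ∂[2,4,5] = [4,5] − [2,5] + [2,4].
This gives a 18×12 integer matrix of rank 12; reducing to Smith normal form yields diagonal entries (1,1,1,1,1,1,1,1,1,1,1,2).

Now H_k = ker ∂_k / im ∂_{k+1}, so:

  H_0: rank C_0 − rank ∂_1 = 7 − 6 = 1, and the invariant factors of ∂_1 are all 1, so H_0 ≅ Z.
  H_1: rank ker ∂_1 − rank ∂_2 = (18 − 6) − 12 = 0, and ∂_2 has invariant factor 2 > 1, so H_1 ≅ Z/2Z.
  H_2: rank ker ∂_2 − rank ∂_3 = (12 − 12) − 0 = 0, and there is no ∂_3, so H_2 ≅ 0.

(K is a triangulation of the real projective plane RP^2.)

Hence the Betti numbers are b_0 = 1, b_1 = 0, b_2 = 0.

b_0 = 1, b_1 = 0, b_2 = 0.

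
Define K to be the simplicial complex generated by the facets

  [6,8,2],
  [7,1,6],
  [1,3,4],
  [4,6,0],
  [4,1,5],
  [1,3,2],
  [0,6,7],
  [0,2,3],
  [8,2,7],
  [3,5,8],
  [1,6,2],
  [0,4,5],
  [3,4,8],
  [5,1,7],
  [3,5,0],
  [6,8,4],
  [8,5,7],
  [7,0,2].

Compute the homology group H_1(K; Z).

H_1 = Z ⊕ Z/2.

Order the vertices as 0 < 1 < 2 < 3 < 4 < 5 < 6 < 7 < 8. Listing each simplex with vertices in this order, K has dimension 2 with simplices:

  0-simplices (9): [0], [1], [2], [3], [4], [5], [6], [7], [8]
  1-simplices (27): (27 of them)
  2-simplices (18): [0,2,3], [0,2,7], [0,3,5], [0,4,5], [0,4,6], [0,6,7], [1,2,3], [1,2,6], [1,3,4], [1,4,5], [1,5,7], [1,6,7], [2,6,8], [2,7,8], [3,4,8], [3,5,8], [4,6,8], [5,7,8]

so the chain groups are C_0 ≅ Z^9, C_1 ≅ Z^27, C_2 ≅ Z^18.

The boundary map ∂_1: C_1 → C_0 is given by ∂[p,q] = [q] − [p].
The 9×27 boundary matrix has rank 8 and Smith normal form diag(1,1,1,1,1,1,1,1).

∂_2: C_2 → C_1 sends each 2-simplex [p,q,r] to [q,r] − [p,r] + [p,q]. For instance
  ∂[5,7,8] = [7,8] − [5,8] + [5,7],
  ∂[0,3,5] = [3,5] − [0,5] + [0,3].
The 27×18 boundary matrix has rank 18 and Smith normal form diag(1,1,1,1,1,1,1,1,1,1,1,1,1,1,1,1,1,2).

Computing H_k = (kernel of ∂_k) / (image of ∂_{k+1}):

  H_1: rank ker ∂_1 − rank ∂_2 = (27 − 8) − 18 = 1, and ∂_2 has invariant factor 2 > 1, so H_1 = Z ⊕ Z/2.

(K is a triangulation of the Klein bottle.)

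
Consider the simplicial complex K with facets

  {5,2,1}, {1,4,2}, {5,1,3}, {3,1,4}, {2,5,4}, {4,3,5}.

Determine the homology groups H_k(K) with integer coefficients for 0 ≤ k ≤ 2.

H_0 = Z,  H_1 = 0,  H_2 = Z.

Order the vertices as 1 < 2 < 3 < 4 < 5. Listing each simplex with vertices in this order, K has dimension 2 with simplices:

  0-simplices (5): [1], [2], [3], [4], [5]
  1-simplices (9): [1,2], [1,3], [1,4], [1,5], [2,4], [2,5], [3,4], [3,5], [4,5]
  2-simplices (6): [1,2,4], [1,2,5], [1,3,4], [1,3,5], [2,4,5], [3,4,5]

giving chain groups C_0 ≅ Z^5, C_1 ≅ Z^9, C_2 ≅ Z^6.

The boundary map ∂_1: C_1 → C_0 maps an edge to its endpoints' difference, ∂[p,q] = q − p. For instance
  ∂[1,3] = [3] − [1].
The 5×9 boundary matrix has rank 4 and Smith normal form diag(1,1,1,1).

∂_2: C_2 → C_1 maps a triangle to the signed sum of its edges. For instance
  ∂[1,2,5] = [2,5] − [1,5] + [1,2],
  ∂[1,3,4] = [3,4] − [1,4] + [1,3].
This gives a 9×6 integer matrix of rank 5; reducing to Smith normal form yields diagonal entries (1,1,1,1,1).

Computing H_k = (kernel of ∂_k) / (image of ∂_{k+1}):

  H_0: rank C_0 − rank ∂_1 = 5 − 4 = 1, and the invariant factors of ∂_1 are all 1, so H_0 = Z.
  H_1: rank ker ∂_1 − rank ∂_2 = (9 − 4) − 5 = 0, and the invariant factors of ∂_2 are all 1, so H_1 = 0.
  H_2: rank ker ∂_2 − rank ∂_3 = (6 − 5) − 0 = 1, and there is no ∂_3, so H_2 = Z.

As a check, the Euler characteristic is 5 − 9 + 6 = 2, which agrees with 1 − 0 + 1 = 2.
(K is a triangulation of the 2-sphere S^2.)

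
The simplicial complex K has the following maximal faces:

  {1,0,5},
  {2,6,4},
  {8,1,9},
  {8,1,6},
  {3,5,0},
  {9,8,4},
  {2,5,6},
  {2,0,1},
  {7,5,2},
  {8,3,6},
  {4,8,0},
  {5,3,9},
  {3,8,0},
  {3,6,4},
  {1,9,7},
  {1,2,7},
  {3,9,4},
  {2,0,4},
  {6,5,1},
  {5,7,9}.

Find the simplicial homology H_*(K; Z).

Fix the vertex order 0 < 1 < 2 < 3 < 4 < 5 < 6 < 7 < 8 < 9 and write every simplex with vertices in increasing order. Then dim K = 2 and the simplices of K are:

  0-simplices (10): [0], [1], [2], [3], [4], [5], [6], [7], [8], [9]
  1-simplices (30): (30 of them)
  2-simplices (20): (20 of them)

Hence C_0 ≅ Z^10, C_1 ≅ Z^30, C_2 ≅ Z^20.

∂_1: C_1 → C_0 maps an edge to its endpoints' difference, ∂[p,q] = q − p. For instance
  ∂[4,9] = [9] − [4].
As a 10×30 matrix over Z this has rank 9, with invariant factors (1,1,1,1,1,1,1,1,1).

Boundary ∂_2: C_2 → C_1 acts by ∂[p,q,r] = [q,r] − [p,r] + [p,q]. For instance
  ∂[2,5,7] = [5,7] − [2,7] + [2,5],
  ∂[0,3,5] = [3,5] − [0,5] + [0,3].
The resulting 30×20 matrix has rank 20, and its Smith normal form has invariant factors (1,1,1,1,1,1,1,1,1,1,1,1,1,1,1,1,1,1,1,2).

Now H_k = ker ∂_k / im ∂_{k+1}, so:

  H_0: rank C_0 − rank ∂_1 = 10 − 9 = 1, and the invariant factors of ∂_1 are all 1, so H_0 = Z.
  H_1: rank ker ∂_1 − rank ∂_2 = (30 − 9) − 20 = 1, and ∂_2 has invariant factor 2 > 1, so H_1 = Z ⊕ Z/2.
  H_2: rank ker ∂_2 − rank ∂_3 = (20 − 20) − 0 = 0, and there is no ∂_3, so H_2 = 0.

As a check, the Euler characteristic is 10 − 30 + 20 = 0, which agrees with 1 − 1 + 0 = 0.

H_0 ≅ Z,  H_1 ≅ Z ⊕ Z/2,  H_2 = 0.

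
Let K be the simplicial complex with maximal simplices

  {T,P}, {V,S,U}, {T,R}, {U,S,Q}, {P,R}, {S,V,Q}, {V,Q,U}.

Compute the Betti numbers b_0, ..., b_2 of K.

b_0 = 2, b_1 = 1, b_2 = 1.

Order the vertices as P < Q < R < S < T < U < V. Listing each simplex with vertices in this order, K has dimension 2 with simplices:

  0-simplices (7): P, Q, R, S, T, U, V
  1-simplices (9): PR, PT, QS, QU, QV, RT, SU, SV, UV
  2-simplices (4): QSU, QSV, QUV, SUV

so the chain groups are C_0 ≅ Z^7, C_1 ≅ Z^9, C_2 ≅ Z^4.

∂_1: C_1 → C_0 sends each edge [p,q] (with p < q) to q − p. For instance
  ∂QS = S − Q.
The resulting 7×9 matrix has rank 5, and its Smith normal form has invariant factors (1,1,1,1,1).

∂_2: C_2 → C_1 acts by ∂[p,q,r] = [q,r] − [p,r] + [p,q]. For instance
  ∂QUV = UV − QV + QU,
  ∂QSV = SV − QV + QS.
This gives a 9×4 integer matrix of rank 3; reducing to Smith normal form yields diagonal entries (1,1,1).

Now H_k = ker ∂_k / im ∂_{k+1}, so:

  H_0: rank C_0 − rank ∂_1 = 7 − 5 = 2, and the invariant factors of ∂_1 are all 1, so H_0 = Z^2.
  H_1: rank ker ∂_1 − rank ∂_2 = (9 − 5) − 3 = 1, and the invariant factors of ∂_2 are all 1, so H_1 = Z.
  H_2: rank ker ∂_2 − rank ∂_3 = (4 − 3) − 0 = 1, and there is no ∂_3, so H_2 = Z.

As a check, the Euler characteristic is 7 − 9 + 4 = 2, which agrees with 2 − 1 + 1 = 2.
(K is a triangulation of the disjoint union of the circle S^1 and the 2-sphere S^2.)

Hence the Betti numbers are b_0 = 2, b_1 = 1, b_2 = 1.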